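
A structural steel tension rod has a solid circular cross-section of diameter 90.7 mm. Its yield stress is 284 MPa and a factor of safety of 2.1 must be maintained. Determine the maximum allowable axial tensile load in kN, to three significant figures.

F_allow = 874 kN

σ_allow = 284/2.1 = 135.2 MPa.
A = πd²/4 = π×90.7²/4 = 6461 mm².
F_allow = σ_allow × A = 135.2×6461 = 873800 N.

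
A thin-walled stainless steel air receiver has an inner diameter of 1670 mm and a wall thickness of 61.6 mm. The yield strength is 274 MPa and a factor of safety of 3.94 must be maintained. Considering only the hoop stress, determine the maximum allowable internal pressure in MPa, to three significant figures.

p_allow = 5.13 MPa

σ_allow = 274/3.94 = 69.54 MPa.
σ_h = pD/(2t) → p_allow = 2σ_allow t/D = 2×69.54×61.6/1670 = 5.130 MPa.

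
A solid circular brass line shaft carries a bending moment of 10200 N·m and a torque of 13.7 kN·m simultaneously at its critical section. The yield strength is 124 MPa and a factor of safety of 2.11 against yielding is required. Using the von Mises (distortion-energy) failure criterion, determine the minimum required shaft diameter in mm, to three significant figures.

σ_allow = σ_y/n = 124/2.11 = 58.77 MPa.
For a solid shaft σ_b = 32M/(πd³) and τ = 16T/(πd³), so the von Mises stress is σ' = (16/πd³)·√(4M²+3T²).
√(4M²+3T²) = √(4×(1.020×10^7)² + 3×(1.370×10^7)²) = 3.129×10^7 N·mm.
d³ = 16×3.129×10^7/(π×58.77) = 2.712×10^6 mm³.
d = 139.5 mm.

d = 139 mm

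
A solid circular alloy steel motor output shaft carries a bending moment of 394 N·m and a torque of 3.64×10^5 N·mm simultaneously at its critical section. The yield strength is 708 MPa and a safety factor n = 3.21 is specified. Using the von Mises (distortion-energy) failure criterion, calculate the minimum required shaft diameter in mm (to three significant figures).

σ_allow = σ_y/n = 708/3.21 = 220.6 MPa.
For a solid shaft σ_b = 32M/(πd³) and τ = 16T/(πd³), so the von Mises stress is σ' = (16/πd³)·√(4M²+3T²).
√(4M²+3T²) = √(4×(394000)² + 3×(364000)²) = 1.009×10^6 N·mm.
d³ = 16×1.009×10^6/(π×220.6) = 23300 mm³.
d = 28.56 mm.

d = 28.6 mm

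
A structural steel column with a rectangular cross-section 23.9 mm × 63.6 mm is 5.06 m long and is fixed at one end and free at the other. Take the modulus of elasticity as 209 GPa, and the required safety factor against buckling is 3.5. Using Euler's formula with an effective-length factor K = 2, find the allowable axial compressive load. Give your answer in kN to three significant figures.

Buckling occurs about the weak axis: I_min = h·b³/12 = 63.6×23.9³/12 = 72360 mm⁴ (b = 23.9 mm is the smaller dimension).
Effective length L_e = KL = 2×5.06 m = 10120 mm.
Euler critical load P_cr = π²EI/L_e² = π²×209000×72360/10120² = 1457 N.
P_allow = P_cr/n = 1457/3.5 = 416.4 N.

P_allow = 0.416 kN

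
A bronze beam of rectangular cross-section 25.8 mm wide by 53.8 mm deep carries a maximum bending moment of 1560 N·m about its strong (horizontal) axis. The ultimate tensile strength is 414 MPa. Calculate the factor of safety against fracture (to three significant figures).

n = 3.30

Section modulus S = bh²/6 = 25.8×53.8²/6 = 12450 mm³.
σ = M/S = 1560000/12450 = 125.3 MPa.
n = 414/125.3 = 3.303.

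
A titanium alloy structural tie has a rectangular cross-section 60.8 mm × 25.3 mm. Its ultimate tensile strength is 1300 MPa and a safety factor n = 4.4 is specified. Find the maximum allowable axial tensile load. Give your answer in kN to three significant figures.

σ_allow = 1300/4.4 = 295.5 MPa.
A = 60.8×25.3 = 1538 mm².
F_allow = σ_allow × A = 295.5×1538 = 454500 N.

F_allow = 454 kN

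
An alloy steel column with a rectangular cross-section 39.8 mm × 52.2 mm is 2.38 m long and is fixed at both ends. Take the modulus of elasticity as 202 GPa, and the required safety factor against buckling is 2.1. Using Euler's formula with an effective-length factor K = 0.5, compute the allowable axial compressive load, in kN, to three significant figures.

P_allow = 184 kN

Buckling occurs about the weak axis: I_min = h·b³/12 = 52.2×39.8³/12 = 274200 mm⁴ (b = 39.8 mm is the smaller dimension).
Effective length L_e = KL = 0.5×2.38 m = 1190 mm.
Euler critical load P_cr = π²EI/L_e² = π²×202000×274200/1190² = 386100 N.
P_allow = P_cr/n = 386100/2.1 = 183900 N.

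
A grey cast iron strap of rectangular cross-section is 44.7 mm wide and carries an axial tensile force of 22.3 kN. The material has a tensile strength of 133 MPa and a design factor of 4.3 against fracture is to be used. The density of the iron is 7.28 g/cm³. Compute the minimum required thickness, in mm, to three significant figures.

σ_allow = 133/4.3 = 30.93 MPa.
Required area A = F/σ_allow = 22300/30.93 = 721.0 mm².
t = A/w = 721.0/44.7 = 16.13 mm.

t = 16.1 mm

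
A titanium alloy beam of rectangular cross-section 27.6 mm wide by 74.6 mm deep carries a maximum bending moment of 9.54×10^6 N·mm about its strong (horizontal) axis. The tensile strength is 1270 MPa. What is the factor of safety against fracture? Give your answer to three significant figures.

n = 3.41

Section modulus S = bh²/6 = 27.6×74.6²/6 = 25600 mm³.
σ = M/S = 9540000/25600 = 372.7 MPa.
n = 1270/372.7 = 3.408.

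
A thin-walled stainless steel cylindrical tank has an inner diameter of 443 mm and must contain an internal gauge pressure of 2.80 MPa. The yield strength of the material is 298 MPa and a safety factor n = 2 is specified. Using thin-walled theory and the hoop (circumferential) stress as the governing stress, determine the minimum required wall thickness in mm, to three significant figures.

t = 4.16 mm

σ_allow = 298/2 = 149.0 MPa.
Hoop stress σ_h = pD/(2t), so t = pD/(2σ_allow) = 2.80×443/(2×149.0) = 4.162 mm.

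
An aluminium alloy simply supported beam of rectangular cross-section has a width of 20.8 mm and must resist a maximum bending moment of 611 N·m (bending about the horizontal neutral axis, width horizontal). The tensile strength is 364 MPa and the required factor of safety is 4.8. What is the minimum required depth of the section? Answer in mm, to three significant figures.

σ_allow = 364/4.8 = 75.83 MPa.
For a rectangular section σ = 6M/(bh²), so h² = 6M/(b σ_allow) = 6×611000/(20.8×75.83) = 2324 mm².
h = 48.21 mm.

h = 48.2 mm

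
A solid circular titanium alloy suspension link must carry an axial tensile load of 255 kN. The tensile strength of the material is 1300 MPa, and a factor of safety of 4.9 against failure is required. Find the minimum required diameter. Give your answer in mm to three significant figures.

Allowable stress σ_allow = 1300/4.9 = 265.3 MPa.
Required area A = F/σ_allow = 255000/265.3 = 961.2 mm².
A = πd²/4 → d = √(4A/π) = 34.98 mm.

d = 35.0 mm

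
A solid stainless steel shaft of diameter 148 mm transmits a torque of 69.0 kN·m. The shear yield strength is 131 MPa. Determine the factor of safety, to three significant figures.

n = 1.21

τ = 16T/(πd³) = 16×6.9000×10^7/(π×148³) = 108.4 MPa.
n = τ_limit/τ = 131/108.4 = 1.208.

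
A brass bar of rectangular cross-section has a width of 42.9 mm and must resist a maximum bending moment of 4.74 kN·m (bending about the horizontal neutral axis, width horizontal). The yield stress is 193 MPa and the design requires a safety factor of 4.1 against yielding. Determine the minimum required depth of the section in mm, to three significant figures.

h = 119 mm

σ_allow = 193/4.1 = 47.07 MPa.
For a rectangular section σ = 6M/(bh²), so h² = 6M/(b σ_allow) = 6×4740000/(42.9×47.07) = 14080 mm².
h = 118.7 mm.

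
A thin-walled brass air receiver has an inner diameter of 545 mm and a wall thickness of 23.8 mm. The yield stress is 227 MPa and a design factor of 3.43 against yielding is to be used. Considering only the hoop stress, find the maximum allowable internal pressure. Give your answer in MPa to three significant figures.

p_allow = 5.78 MPa

σ_allow = 227/3.43 = 66.18 MPa.
σ_h = pD/(2t) → p_allow = 2σ_allow t/D = 2×66.18×23.8/545 = 5.780 MPa.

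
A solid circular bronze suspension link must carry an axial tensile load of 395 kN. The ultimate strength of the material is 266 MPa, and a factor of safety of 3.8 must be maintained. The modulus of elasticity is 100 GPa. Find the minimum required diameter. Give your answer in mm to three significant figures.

d = 84.8 mm

Allowable stress σ_allow = 266/3.8 = 70.00 MPa.
Required area A = F/σ_allow = 395000/70.00 = 5643 mm².
A = πd²/4 → d = √(4A/π) = 84.76 mm.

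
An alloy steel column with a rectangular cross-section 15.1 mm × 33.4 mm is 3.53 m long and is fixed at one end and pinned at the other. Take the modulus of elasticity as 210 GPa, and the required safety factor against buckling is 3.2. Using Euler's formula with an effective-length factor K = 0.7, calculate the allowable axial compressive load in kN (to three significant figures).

Buckling occurs about the weak axis: I_min = h·b³/12 = 33.4×15.1³/12 = 9583 mm⁴ (b = 15.1 mm is the smaller dimension).
Effective length L_e = KL = 0.7×3.53 m = 2471 mm.
Euler critical load P_cr = π²EI/L_e² = π²×210000×9583/2471² = 3253 N.
P_allow = P_cr/n = 3253/3.2 = 1017 N.

P_allow = 1.02 kN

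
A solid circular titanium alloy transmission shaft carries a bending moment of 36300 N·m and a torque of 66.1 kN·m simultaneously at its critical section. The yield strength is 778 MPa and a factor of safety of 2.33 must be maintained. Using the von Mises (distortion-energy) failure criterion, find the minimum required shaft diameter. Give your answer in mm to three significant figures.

σ_allow = σ_y/n = 778/2.33 = 333.9 MPa.
For a solid shaft σ_b = 32M/(πd³) and τ = 16T/(πd³), so the von Mises stress is σ' = (16/πd³)·√(4M²+3T²).
√(4M²+3T²) = √(4×(3.630×10^7)² + 3×(6.610×10^7)²) = 1.356×10^8 N·mm.
d³ = 16×1.356×10^8/(π×333.9) = 2.068×10^6 mm³.
d = 127.4 mm.

d = 127 mm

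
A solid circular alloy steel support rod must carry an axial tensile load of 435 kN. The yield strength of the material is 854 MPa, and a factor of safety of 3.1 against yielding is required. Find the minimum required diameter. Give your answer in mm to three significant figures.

d = 44.8 mm

Allowable stress σ_allow = 854/3.1 = 275.5 MPa.
Required area A = F/σ_allow = 435000/275.5 = 1579 mm².
A = πd²/4 → d = √(4A/π) = 44.84 mm.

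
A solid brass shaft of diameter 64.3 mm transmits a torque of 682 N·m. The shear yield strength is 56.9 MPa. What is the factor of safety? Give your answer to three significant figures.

n = 4.36

τ = 16T/(πd³) = 16×682000/(π×64.3³) = 13.07 MPa.
n = τ_limit/τ = 56.9/13.07 = 4.355.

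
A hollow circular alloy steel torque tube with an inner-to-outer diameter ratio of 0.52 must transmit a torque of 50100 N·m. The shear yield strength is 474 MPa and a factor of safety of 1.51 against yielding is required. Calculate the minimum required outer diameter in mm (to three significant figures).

d_o = 95.7 mm

τ_allow = 474/1.51 = 313.9 MPa.
For a hollow shaft τ = 16T/[πd_o³(1−k⁴)] with k = 0.52, so 1−k⁴ = 0.9269.
d_o³ = 16T/[π τ_allow (1−k⁴)] = 16×5.0100×10^7/(π×313.9×0.9269) = 877000 mm³.
d_o = 95.72 mm.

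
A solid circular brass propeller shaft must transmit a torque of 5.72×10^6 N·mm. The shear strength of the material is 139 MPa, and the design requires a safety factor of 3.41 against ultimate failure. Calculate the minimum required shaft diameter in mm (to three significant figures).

Allowable shear stress τ_allow = 139/3.41 = 40.76 MPa.
For a solid shaft τ = 16T/(πd³), so d³ = 16T/(π τ_allow) = 16×5720000/(π×40.76) = 714700 mm³.
d = (714700)^(1/3) = 89.41 mm.

d = 89.4 mm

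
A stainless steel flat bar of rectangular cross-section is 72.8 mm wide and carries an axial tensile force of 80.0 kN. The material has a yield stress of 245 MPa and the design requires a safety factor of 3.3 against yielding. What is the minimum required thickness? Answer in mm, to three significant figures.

σ_allow = 245/3.3 = 74.24 MPa.
Required area A = F/σ_allow = 80000/74.24 = 1078 mm².
t = A/w = 1078/72.8 = 14.80 mm.

t = 14.8 mm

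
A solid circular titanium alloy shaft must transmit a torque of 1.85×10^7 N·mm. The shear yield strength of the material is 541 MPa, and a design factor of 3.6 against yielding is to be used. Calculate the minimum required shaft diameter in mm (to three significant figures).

d = 85.6 mm

Allowable shear stress τ_allow = 541/3.6 = 150.3 MPa.
For a solid shaft τ = 16T/(πd³), so d³ = 16T/(π τ_allow) = 16×1.8500×10^7/(π×150.3) = 627000 mm³.
d = (627000)^(1/3) = 85.59 mm.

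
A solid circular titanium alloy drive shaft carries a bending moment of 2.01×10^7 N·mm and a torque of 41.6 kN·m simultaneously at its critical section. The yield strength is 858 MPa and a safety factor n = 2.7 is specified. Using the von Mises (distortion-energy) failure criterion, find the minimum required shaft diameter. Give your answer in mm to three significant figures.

σ_allow = σ_y/n = 858/2.7 = 317.8 MPa.
For a solid shaft σ_b = 32M/(πd³) and τ = 16T/(πd³), so the von Mises stress is σ' = (16/πd³)·√(4M²+3T²).
√(4M²+3T²) = √(4×(2.010×10^7)² + 3×(4.160×10^7)²) = 8.251×10^7 N·mm.
d³ = 16×8.251×10^7/(π×317.8) = 1.322×10^6 mm³.
d = 109.8 mm.

d = 110 mm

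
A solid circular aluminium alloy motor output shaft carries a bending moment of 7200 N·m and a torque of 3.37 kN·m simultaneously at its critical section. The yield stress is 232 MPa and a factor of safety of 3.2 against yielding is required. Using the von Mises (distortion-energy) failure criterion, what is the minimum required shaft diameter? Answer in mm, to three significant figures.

d = 103 mm

σ_allow = σ_y/n = 232/3.2 = 72.50 MPa.
For a solid shaft σ_b = 32M/(πd³) and τ = 16T/(πd³), so the von Mises stress is σ' = (16/πd³)·√(4M²+3T²).
√(4M²+3T²) = √(4×(7.200×10^6)² + 3×(3.370×10^6)²) = 1.554×10^7 N·mm.
d³ = 16×1.554×10^7/(π×72.50) = 1.092×10^6 mm³.
d = 103.0 mm.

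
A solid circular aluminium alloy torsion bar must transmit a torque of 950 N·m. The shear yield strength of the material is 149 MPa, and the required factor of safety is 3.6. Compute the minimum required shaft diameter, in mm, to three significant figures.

Allowable shear stress τ_allow = 149/3.6 = 41.39 MPa.
For a solid shaft τ = 16T/(πd³), so d³ = 16T/(π τ_allow) = 16×950000/(π×41.39) = 116900 mm³.
d = (116900)^(1/3) = 48.90 mm.

d = 48.9 mm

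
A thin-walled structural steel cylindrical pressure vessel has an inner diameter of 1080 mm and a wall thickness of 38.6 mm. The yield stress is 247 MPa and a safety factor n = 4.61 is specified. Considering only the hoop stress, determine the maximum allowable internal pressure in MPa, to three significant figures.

σ_allow = 247/4.61 = 53.58 MPa.
σ_h = pD/(2t) → p_allow = 2σ_allow t/D = 2×53.58×38.6/1080 = 3.830 MPa.

p_allow = 3.83 MPa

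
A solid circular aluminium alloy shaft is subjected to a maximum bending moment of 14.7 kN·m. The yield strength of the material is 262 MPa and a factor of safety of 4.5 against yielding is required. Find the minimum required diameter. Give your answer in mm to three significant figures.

σ_allow = 262/4.5 = 58.22 MPa.
For a solid circular section σ = 32M/(πd³), so d³ = 32M/(π σ_allow) = 32×1.4700×10^7/(π×58.22) = 2.572×10^6 mm³.
d = 137.0 mm.

d = 137 mm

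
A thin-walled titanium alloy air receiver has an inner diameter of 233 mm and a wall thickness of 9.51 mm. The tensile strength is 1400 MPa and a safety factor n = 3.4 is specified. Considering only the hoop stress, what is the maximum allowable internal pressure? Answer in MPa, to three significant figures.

σ_allow = 1400/3.4 = 411.8 MPa.
σ_h = pD/(2t) → p_allow = 2σ_allow t/D = 2×411.8×9.51/233 = 33.61 MPa.

p_allow = 33.6 MPa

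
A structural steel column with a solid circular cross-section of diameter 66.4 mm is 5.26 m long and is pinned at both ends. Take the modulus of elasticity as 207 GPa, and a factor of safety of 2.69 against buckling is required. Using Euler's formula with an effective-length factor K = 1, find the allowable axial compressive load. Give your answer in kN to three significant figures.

I = πd⁴/64 = π×66.4⁴/64 = 954200 mm⁴.
Effective length L_e = KL = 1×5.26 m = 5260 mm.
Euler critical load P_cr = π²EI/L_e² = π²×207000×954200/5260² = 70460 N.
P_allow = P_cr/n = 70460/2.69 = 26190 N.

P_allow = 26.2 kN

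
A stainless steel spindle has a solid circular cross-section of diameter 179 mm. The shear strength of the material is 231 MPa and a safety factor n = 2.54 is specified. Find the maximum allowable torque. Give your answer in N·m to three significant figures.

τ_allow = 231/2.54 = 90.94 MPa.
For a solid shaft T_allow = τ_allow·πd³/16; πd³/16 = π×179³/16 = 1.126×10^6 mm³.
T_allow = 90.94×1.126×10^6 = 1.024×10^8 N·mm = 102400 N·m.

T_allow = 1.02×10^5 N·m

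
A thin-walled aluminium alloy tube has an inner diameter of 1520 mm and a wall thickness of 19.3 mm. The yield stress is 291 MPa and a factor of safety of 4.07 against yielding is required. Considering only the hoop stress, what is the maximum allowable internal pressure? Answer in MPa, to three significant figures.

p_allow = 1.82 MPa

σ_allow = 291/4.07 = 71.50 MPa.
σ_h = pD/(2t) → p_allow = 2σ_allow t/D = 2×71.50×19.3/1520 = 1.816 MPa.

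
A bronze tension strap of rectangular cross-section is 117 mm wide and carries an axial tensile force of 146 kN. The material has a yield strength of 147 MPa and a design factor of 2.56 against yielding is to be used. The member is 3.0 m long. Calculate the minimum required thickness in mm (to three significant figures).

t = 21.7 mm

σ_allow = 147/2.56 = 57.42 MPa.
Required area A = F/σ_allow = 146000/57.42 = 2543 mm².
t = A/w = 2543/117 = 21.73 mm.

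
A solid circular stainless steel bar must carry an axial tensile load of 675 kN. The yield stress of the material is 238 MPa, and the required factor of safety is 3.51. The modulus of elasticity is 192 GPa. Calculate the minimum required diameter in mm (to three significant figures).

Allowable stress σ_allow = 238/3.51 = 67.81 MPa.
Required area A = F/σ_allow = 675000/67.81 = 9955 mm².
A = πd²/4 → d = √(4A/π) = 112.6 mm.

d = 113 mm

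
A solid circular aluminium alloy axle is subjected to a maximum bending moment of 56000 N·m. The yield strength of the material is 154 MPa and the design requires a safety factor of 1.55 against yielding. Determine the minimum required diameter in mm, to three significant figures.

σ_allow = 154/1.55 = 99.35 MPa.
For a solid circular section σ = 32M/(πd³), so d³ = 32M/(π σ_allow) = 32×5.6000×10^7/(π×99.35) = 5.741×10^6 mm³.
d = 179.1 mm.

d = 179 mm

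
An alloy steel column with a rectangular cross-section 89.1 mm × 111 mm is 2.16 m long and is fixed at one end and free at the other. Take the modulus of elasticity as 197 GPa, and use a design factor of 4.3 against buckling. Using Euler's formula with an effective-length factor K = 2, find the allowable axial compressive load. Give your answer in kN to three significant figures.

Buckling occurs about the weak axis: I_min = h·b³/12 = 111×89.1³/12 = 6.543×10^6 mm⁴ (b = 89.1 mm is the smaller dimension).
Effective length L_e = KL = 2×2.16 m = 4320 mm.
Euler critical load P_cr = π²EI/L_e² = π²×197000×6.543×10^6/4320² = 681700 N.
P_allow = P_cr/n = 681700/4.3 = 158500 N.

P_allow = 159 kN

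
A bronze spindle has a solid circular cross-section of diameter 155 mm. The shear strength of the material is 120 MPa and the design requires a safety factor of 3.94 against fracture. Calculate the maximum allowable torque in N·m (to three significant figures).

T_allow = 22300 N·m

τ_allow = 120/3.94 = 30.46 MPa.
For a solid shaft T_allow = τ_allow·πd³/16; πd³/16 = π×155³/16 = 731200 mm³.
T_allow = 30.46×731200 = 2.227×10^7 N·mm = 22270 N·m.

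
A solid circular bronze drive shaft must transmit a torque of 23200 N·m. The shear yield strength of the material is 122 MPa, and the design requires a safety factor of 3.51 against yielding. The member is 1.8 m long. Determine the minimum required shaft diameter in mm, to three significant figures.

d = 150 mm

Allowable shear stress τ_allow = 122/3.51 = 34.76 MPa.
For a solid shaft τ = 16T/(πd³), so d³ = 16T/(π τ_allow) = 16×2.3200×10^7/(π×34.76) = 3.399×10^6 mm³.
d = (3.399×10^6)^(1/3) = 150.4 mm.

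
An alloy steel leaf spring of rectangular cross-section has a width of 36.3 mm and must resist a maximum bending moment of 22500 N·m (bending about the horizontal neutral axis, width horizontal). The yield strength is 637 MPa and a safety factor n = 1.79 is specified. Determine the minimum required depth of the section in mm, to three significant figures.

σ_allow = 637/1.79 = 355.9 MPa.
For a rectangular section σ = 6M/(bh²), so h² = 6M/(b σ_allow) = 6×2.2500×10^7/(36.3×355.9) = 10450 mm².
h = 102.2 mm.

h = 102 mm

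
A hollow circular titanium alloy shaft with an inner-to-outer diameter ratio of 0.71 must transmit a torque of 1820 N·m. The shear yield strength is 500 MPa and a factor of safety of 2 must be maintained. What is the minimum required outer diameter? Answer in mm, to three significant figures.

τ_allow = 500/2 = 250.0 MPa.
For a hollow shaft τ = 16T/[πd_o³(1−k⁴)] with k = 0.71, so 1−k⁴ = 0.7459.
d_o³ = 16T/[π τ_allow (1−k⁴)] = 16×1820000/(π×250.0×0.7459) = 49710 mm³.
d_o = 36.77 mm.

d_o = 36.8 mm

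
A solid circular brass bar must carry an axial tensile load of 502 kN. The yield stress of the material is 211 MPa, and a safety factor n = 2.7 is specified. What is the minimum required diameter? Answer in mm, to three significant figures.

d = 90.4 mm

Allowable stress σ_allow = 211/2.7 = 78.15 MPa.
Required area A = F/σ_allow = 502000/78.15 = 6424 mm².
A = πd²/4 → d = √(4A/π) = 90.44 mm.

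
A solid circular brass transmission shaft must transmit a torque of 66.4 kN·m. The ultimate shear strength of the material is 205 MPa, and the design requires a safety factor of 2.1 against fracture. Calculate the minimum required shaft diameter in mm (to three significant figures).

Allowable shear stress τ_allow = 205/2.1 = 97.62 MPa.
For a solid shaft τ = 16T/(πd³), so d³ = 16T/(π τ_allow) = 16×6.6400×10^7/(π×97.62) = 3.464×10^6 mm³.
d = (3.464×10^6)^(1/3) = 151.3 mm.

d = 151 mm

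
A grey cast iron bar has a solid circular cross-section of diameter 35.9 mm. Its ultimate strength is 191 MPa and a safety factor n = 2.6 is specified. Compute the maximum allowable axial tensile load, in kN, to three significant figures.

F_allow = 74.4 kN

σ_allow = 191/2.6 = 73.46 MPa.
A = πd²/4 = π×35.9²/4 = 1012 mm².
F_allow = σ_allow × A = 73.46×1012 = 74360 N.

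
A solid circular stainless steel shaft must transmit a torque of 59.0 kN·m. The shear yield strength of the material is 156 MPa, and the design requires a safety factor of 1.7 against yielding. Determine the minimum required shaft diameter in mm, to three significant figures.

Allowable shear stress τ_allow = 156/1.7 = 91.76 MPa.
For a solid shaft τ = 16T/(πd³), so d³ = 16T/(π τ_allow) = 16×5.9000×10^7/(π×91.76) = 3.275×10^6 mm³.
d = (3.275×10^6)^(1/3) = 148.5 mm.

d = 148 mm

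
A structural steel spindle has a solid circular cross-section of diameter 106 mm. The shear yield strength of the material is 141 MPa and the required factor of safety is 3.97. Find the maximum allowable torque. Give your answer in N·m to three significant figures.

τ_allow = 141/3.97 = 35.52 MPa.
For a solid shaft T_allow = τ_allow·πd³/16; πd³/16 = π×106³/16 = 233900 mm³.
T_allow = 35.52×233900 = 8.306×10^6 N·mm = 8306 N·m.

T_allow = 8310 N·m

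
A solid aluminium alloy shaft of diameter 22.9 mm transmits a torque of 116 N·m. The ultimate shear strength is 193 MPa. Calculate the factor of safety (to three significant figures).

τ = 16T/(πd³) = 16×116000/(π×22.9³) = 49.20 MPa.
n = τ_limit/τ = 193/49.20 = 3.923.

n = 3.92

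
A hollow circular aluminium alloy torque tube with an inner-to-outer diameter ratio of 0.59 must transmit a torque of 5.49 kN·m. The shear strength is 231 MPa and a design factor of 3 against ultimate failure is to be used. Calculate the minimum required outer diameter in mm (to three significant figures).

d_o = 74.5 mm

τ_allow = 231/3 = 77.00 MPa.
For a hollow shaft τ = 16T/[πd_o³(1−k⁴)] with k = 0.59, so 1−k⁴ = 0.8788.
d_o³ = 16T/[π τ_allow (1−k⁴)] = 16×5490000/(π×77.00×0.8788) = 413200 mm³.
d_o = 74.48 mm.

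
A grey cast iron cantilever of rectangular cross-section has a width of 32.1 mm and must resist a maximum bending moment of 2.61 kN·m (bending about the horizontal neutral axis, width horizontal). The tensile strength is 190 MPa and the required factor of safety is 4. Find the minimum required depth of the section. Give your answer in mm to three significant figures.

h = 101 mm

σ_allow = 190/4 = 47.50 MPa.
For a rectangular section σ = 6M/(bh²), so h² = 6M/(b σ_allow) = 6×2610000/(32.1×47.50) = 10270 mm².
h = 101.3 mm.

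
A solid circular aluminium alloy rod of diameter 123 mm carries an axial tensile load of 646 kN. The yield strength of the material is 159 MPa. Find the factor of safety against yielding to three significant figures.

n = 2.92

A = πd²/4 = 11880 mm².
σ = F/A = 646000/11880 = 54.37 MPa.
n = 159/54.37 = 2.925.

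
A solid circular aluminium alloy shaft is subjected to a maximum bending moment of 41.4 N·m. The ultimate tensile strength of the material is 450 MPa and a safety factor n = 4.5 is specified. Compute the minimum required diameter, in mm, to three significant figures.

σ_allow = 450/4.5 = 100.0 MPa.
For a solid circular section σ = 32M/(πd³), so d³ = 32M/(π σ_allow) = 32×41400/(π×100.0) = 4217 mm³.
d = 16.16 mm.

d = 16.2 mm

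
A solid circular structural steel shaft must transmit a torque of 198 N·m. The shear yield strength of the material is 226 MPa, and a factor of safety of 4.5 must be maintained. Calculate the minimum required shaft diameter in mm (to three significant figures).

d = 27.2 mm

Allowable shear stress τ_allow = 226/4.5 = 50.22 MPa.
For a solid shaft τ = 16T/(πd³), so d³ = 16T/(π τ_allow) = 16×198000/(π×50.22) = 20080 mm³.
d = (20080)^(1/3) = 27.18 mm.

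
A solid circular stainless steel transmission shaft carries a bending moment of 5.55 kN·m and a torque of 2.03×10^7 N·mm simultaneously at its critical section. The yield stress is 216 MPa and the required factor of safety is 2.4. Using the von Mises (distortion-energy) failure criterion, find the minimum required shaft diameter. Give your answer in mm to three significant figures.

d = 128 mm

σ_allow = σ_y/n = 216/2.4 = 90.00 MPa.
For a solid shaft σ_b = 32M/(πd³) and τ = 16T/(πd³), so the von Mises stress is σ' = (16/πd³)·√(4M²+3T²).
√(4M²+3T²) = √(4×(5.550×10^6)² + 3×(2.030×10^7)²) = 3.687×10^7 N·mm.
d³ = 16×3.687×10^7/(π×90.00) = 2.086×10^6 mm³.
d = 127.8 mm.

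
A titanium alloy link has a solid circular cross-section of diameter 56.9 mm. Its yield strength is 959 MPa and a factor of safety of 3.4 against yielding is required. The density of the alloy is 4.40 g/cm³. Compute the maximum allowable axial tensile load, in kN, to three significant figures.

σ_allow = 959/3.4 = 282.1 MPa.
A = πd²/4 = π×56.9²/4 = 2543 mm².
F_allow = σ_allow × A = 282.1×2543 = 717200 N.

F_allow = 717 kN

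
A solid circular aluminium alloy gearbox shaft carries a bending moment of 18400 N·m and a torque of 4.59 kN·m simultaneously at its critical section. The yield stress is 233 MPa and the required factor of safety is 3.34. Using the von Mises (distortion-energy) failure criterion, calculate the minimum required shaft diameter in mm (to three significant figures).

σ_allow = σ_y/n = 233/3.34 = 69.76 MPa.
For a solid shaft σ_b = 32M/(πd³) and τ = 16T/(πd³), so the von Mises stress is σ' = (16/πd³)·√(4M²+3T²).
√(4M²+3T²) = √(4×(1.840×10^7)² + 3×(4.590×10^6)²) = 3.765×10^7 N·mm.
d³ = 16×3.765×10^7/(π×69.76) = 2.749×10^6 mm³.
d = 140.1 mm.

d = 140 mm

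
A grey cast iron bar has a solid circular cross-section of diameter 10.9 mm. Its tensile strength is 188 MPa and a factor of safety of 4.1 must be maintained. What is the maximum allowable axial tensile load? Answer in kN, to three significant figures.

F_allow = 4.28 kN

σ_allow = 188/4.1 = 45.85 MPa.
A = πd²/4 = π×10.9²/4 = 93.31 mm².
F_allow = σ_allow × A = 45.85×93.31 = 4279 N.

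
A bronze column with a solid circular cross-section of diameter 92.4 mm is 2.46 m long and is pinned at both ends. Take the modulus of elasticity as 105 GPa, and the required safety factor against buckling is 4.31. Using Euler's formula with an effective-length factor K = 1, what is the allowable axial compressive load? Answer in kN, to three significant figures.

I = πd⁴/64 = π×92.4⁴/64 = 3.578×10^6 mm⁴.
Effective length L_e = KL = 1×2.46 m = 2460 mm.
Euler critical load P_cr = π²EI/L_e² = π²×105000×3.578×10^6/2460² = 612700 N.
P_allow = P_cr/n = 612700/4.31 = 142200 N.

P_allow = 142 kN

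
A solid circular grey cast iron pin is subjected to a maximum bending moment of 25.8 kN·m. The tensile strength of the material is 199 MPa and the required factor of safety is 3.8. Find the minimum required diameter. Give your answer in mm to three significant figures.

σ_allow = 199/3.8 = 52.37 MPa.
For a solid circular section σ = 32M/(πd³), so d³ = 32M/(π σ_allow) = 32×2.5800×10^7/(π×52.37) = 5.018×10^6 mm³.
d = 171.2 mm.

d = 171 mm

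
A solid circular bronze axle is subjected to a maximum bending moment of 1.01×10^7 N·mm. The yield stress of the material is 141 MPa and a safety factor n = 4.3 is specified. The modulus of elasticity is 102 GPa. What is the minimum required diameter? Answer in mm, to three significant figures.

d = 146 mm

σ_allow = 141/4.3 = 32.79 MPa.
For a solid circular section σ = 32M/(πd³), so d³ = 32M/(π σ_allow) = 32×1.0100×10^7/(π×32.79) = 3.137×10^6 mm³.
d = 146.4 mm.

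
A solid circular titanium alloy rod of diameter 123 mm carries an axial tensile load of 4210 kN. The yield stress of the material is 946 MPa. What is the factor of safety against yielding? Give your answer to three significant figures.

A = πd²/4 = 11880 mm².
σ = F/A = 4210000/11880 = 354.3 MPa.
n = 946/354.3 = 2.670.

n = 2.67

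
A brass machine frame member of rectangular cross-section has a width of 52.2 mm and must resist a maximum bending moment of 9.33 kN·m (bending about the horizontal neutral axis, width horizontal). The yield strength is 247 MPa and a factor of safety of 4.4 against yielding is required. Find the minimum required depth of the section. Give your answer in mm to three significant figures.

h = 138 mm

σ_allow = 247/4.4 = 56.14 MPa.
For a rectangular section σ = 6M/(bh²), so h² = 6M/(b σ_allow) = 6×9330000/(52.2×56.14) = 19100 mm².
h = 138.2 mm.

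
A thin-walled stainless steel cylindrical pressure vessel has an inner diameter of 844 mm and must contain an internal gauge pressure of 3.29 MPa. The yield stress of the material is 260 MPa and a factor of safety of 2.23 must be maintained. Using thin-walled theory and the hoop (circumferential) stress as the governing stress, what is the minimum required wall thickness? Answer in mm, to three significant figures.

t = 11.9 mm

σ_allow = 260/2.23 = 116.6 MPa.
Hoop stress σ_h = pD/(2t), so t = pD/(2σ_allow) = 3.29×844/(2×116.6) = 11.91 mm.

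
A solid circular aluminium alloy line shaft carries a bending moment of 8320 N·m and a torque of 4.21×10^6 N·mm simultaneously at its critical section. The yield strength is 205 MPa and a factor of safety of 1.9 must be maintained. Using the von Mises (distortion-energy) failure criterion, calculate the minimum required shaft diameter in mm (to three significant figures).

σ_allow = σ_y/n = 205/1.9 = 107.9 MPa.
For a solid shaft σ_b = 32M/(πd³) and τ = 16T/(πd³), so the von Mises stress is σ' = (16/πd³)·√(4M²+3T²).
√(4M²+3T²) = √(4×(8.320×10^6)² + 3×(4.210×10^6)²) = 1.817×10^7 N·mm.
d³ = 16×1.817×10^7/(π×107.9) = 857600 mm³.
d = 95.01 mm.

d = 95.0 mm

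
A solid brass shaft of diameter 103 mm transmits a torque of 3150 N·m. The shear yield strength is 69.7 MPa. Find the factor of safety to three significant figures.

n = 4.75

τ = 16T/(πd³) = 16×3150000/(π×103³) = 14.68 MPa.
n = τ_limit/τ = 69.7/14.68 = 4.747.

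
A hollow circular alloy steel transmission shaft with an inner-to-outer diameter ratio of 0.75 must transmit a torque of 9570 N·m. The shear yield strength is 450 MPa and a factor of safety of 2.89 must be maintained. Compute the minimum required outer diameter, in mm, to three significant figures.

τ_allow = 450/2.89 = 155.7 MPa.
For a hollow shaft τ = 16T/[πd_o³(1−k⁴)] with k = 0.75, so 1−k⁴ = 0.6836.
d_o³ = 16T/[π τ_allow (1−k⁴)] = 16×9570000/(π×155.7×0.6836) = 457900 mm³.
d_o = 77.08 mm.

d_o = 77.1 mm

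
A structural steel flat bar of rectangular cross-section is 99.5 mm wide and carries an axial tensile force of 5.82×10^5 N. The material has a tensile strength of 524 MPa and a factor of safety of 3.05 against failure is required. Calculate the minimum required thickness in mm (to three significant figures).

t = 34.0 mm

σ_allow = 524/3.05 = 171.8 MPa.
Required area A = F/σ_allow = 582000/171.8 = 3388 mm².
t = A/w = 3388/99.5 = 34.05 mm.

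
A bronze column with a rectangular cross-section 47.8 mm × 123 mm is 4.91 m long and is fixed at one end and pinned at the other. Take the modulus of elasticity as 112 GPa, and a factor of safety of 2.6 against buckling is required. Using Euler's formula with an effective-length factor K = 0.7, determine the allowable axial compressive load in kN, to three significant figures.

P_allow = 40.3 kN

Buckling occurs about the weak axis: I_min = h·b³/12 = 123×47.8³/12 = 1.119×10^6 mm⁴ (b = 47.8 mm is the smaller dimension).
Effective length L_e = KL = 0.7×4.91 m = 3437 mm.
Euler critical load P_cr = π²EI/L_e² = π²×112000×1.119×10^6/3437² = 104800 N.
P_allow = P_cr/n = 104800/2.6 = 40290 N.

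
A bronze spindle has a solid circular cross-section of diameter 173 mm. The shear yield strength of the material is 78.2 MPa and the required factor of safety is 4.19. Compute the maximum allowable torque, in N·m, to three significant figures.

τ_allow = 78.2/4.19 = 18.66 MPa.
For a solid shaft T_allow = τ_allow·πd³/16; πd³/16 = π×173³/16 = 1.017×10^6 mm³.
T_allow = 18.66×1.017×10^6 = 1.897×10^7 N·mm = 18970 N·m.

T_allow = 19000 N·m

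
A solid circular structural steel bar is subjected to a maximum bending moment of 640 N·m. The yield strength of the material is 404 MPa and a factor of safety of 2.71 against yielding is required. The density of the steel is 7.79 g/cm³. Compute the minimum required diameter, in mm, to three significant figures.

σ_allow = 404/2.71 = 149.1 MPa.
For a solid circular section σ = 32M/(πd³), so d³ = 32M/(π σ_allow) = 32×640000/(π×149.1) = 43730 mm³.
d = 35.23 mm.

d = 35.2 mm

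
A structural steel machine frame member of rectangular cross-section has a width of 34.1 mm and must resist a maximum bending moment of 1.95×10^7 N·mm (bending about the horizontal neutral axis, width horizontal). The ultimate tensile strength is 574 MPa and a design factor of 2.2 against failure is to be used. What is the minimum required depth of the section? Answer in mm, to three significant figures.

σ_allow = 574/2.2 = 260.9 MPa.
For a rectangular section σ = 6M/(bh²), so h² = 6M/(b σ_allow) = 6×1.9500×10^7/(34.1×260.9) = 13150 mm².
h = 114.7 mm.

h = 115 mm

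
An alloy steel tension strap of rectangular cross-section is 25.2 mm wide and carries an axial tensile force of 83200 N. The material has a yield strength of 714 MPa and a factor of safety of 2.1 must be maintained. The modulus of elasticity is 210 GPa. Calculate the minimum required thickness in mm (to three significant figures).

σ_allow = 714/2.1 = 340.0 MPa.
Required area A = F/σ_allow = 83200/340.0 = 244.7 mm².
t = A/w = 244.7/25.2 = 9.711 mm.

t = 9.71 mm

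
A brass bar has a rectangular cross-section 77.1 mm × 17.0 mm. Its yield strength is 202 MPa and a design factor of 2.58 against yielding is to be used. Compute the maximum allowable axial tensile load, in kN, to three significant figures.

F_allow = 103 kN

σ_allow = 202/2.58 = 78.29 MPa.
A = 77.1×17.0 = 1311 mm².
F_allow = σ_allow × A = 78.29×1311 = 102600 N.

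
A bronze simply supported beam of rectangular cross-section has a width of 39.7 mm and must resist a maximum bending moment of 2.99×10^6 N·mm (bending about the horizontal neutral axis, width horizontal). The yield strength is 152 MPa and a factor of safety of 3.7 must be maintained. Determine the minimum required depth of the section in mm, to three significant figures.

h = 105 mm

σ_allow = 152/3.7 = 41.08 MPa.
For a rectangular section σ = 6M/(bh²), so h² = 6M/(b σ_allow) = 6×2990000/(39.7×41.08) = 11000 mm².
h = 104.9 mm.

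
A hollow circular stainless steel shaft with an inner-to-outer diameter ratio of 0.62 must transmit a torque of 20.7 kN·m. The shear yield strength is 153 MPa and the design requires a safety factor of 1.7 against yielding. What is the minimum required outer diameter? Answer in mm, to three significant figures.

τ_allow = 153/1.7 = 90.00 MPa.
For a hollow shaft τ = 16T/[πd_o³(1−k⁴)] with k = 0.62, so 1−k⁴ = 0.8522.
d_o³ = 16T/[π τ_allow (1−k⁴)] = 16×2.0700×10^7/(π×90.00×0.8522) = 1.374×10^6 mm³.
d_o = 111.2 mm.

d_o = 111 mm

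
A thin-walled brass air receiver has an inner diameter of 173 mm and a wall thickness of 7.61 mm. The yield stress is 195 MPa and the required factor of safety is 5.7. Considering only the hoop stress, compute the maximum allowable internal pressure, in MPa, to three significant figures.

p_allow = 3.01 MPa

σ_allow = 195/5.7 = 34.21 MPa.
σ_h = pD/(2t) → p_allow = 2σ_allow t/D = 2×34.21×7.61/173 = 3.010 MPa.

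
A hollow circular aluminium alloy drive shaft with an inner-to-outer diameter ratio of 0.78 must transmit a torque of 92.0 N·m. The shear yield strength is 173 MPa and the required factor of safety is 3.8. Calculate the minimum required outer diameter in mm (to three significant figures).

τ_allow = 173/3.8 = 45.53 MPa.
For a hollow shaft τ = 16T/[πd_o³(1−k⁴)] with k = 0.78, so 1−k⁴ = 0.6298.
d_o³ = 16T/[π τ_allow (1−k⁴)] = 16×92000/(π×45.53×0.6298) = 16340 mm³.
d_o = 25.38 mm.

d_o = 25.4 mm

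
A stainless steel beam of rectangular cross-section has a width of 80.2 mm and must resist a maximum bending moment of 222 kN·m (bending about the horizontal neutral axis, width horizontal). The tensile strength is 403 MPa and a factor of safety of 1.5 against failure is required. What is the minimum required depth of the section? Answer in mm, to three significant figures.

h = 249 mm

σ_allow = 403/1.5 = 268.7 MPa.
For a rectangular section σ = 6M/(bh²), so h² = 6M/(b σ_allow) = 6×2.2200×10^8/(80.2×268.7) = 61820 mm².
h = 248.6 mm.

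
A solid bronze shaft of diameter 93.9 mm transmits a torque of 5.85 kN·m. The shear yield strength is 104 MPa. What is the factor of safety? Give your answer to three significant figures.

n = 2.89

τ = 16T/(πd³) = 16×5850000/(π×93.9³) = 35.99 MPa.
n = τ_limit/τ = 104/35.99 = 2.890.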